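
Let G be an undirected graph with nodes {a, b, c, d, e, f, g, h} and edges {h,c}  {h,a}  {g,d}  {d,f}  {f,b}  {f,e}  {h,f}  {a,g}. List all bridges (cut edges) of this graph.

b-f, c-h, e-f

The edges on the cycle h-a-g-d-f-h are not bridges since each lies on that cycle.
But removing f–e disconnects f from e; removing h–c disconnects h from c; removing f–b disconnects f from b — these are bridges.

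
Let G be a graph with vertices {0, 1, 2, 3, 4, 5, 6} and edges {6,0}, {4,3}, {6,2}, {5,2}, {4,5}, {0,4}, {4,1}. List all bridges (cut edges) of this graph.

The edges on the cycle 6-0-4-5-2-6 are not bridges since each lies on that cycle.
But removing 4-3 disconnects 4 from 3; removing 4-1 disconnects 4 from 1 — these are bridges.

1-4, 3-4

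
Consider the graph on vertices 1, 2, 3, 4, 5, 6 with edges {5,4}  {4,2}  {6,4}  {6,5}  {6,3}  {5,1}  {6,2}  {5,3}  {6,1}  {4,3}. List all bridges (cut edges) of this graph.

The edges on the cycle 6-5-1-6 are not bridges since each lies on that cycle.
Every edge lies on some cycle, so there are no bridges.

none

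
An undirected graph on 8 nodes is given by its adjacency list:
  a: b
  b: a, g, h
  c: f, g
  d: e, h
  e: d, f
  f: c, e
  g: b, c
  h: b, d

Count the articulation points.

Removing b increases the component count from 1 to 2, so b is a cut vertex.
By contrast removing d leaves 1 component; it is not a cut vertex. No other vertex is a cut vertex either.

1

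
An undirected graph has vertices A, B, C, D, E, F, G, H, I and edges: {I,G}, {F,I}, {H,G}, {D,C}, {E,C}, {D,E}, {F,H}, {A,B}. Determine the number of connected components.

3

Starting from A we can reach A, B. That is one component of size 2.
Starting from C we can reach C, D, E. That is one component of size 3.
Starting from F we can reach F, G, H, I. That is one component of size 4.
Total: 3 components.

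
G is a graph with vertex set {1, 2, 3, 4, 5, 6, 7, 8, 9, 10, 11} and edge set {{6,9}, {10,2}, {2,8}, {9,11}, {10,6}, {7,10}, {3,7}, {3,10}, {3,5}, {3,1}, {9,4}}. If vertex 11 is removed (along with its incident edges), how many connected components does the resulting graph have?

1

With 11 gone, the remaining components are: {1, 2, 3, 4, 5, 6, 7, 8, 9, 10}.
That is 1 component.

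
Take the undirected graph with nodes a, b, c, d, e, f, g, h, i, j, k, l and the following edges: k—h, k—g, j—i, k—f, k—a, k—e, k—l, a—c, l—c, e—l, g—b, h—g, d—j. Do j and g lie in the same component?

The component containing j is {d, i, j}, and g is not in it.

No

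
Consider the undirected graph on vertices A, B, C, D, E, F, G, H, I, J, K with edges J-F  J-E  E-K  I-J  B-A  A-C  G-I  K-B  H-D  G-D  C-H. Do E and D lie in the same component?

Yes

From E we can reach A, B, C, D, E, F, G, H, I, J, K, which includes D.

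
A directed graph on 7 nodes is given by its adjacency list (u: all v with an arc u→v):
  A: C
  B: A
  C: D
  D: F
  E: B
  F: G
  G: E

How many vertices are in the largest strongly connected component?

7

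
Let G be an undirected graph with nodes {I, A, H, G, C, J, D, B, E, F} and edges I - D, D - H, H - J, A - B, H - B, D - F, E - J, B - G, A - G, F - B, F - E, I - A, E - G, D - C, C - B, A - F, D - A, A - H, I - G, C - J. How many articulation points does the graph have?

Removing J, for instance, still leaves 1 component. No single vertex removal increases the component count — the graph has no articulation points.

0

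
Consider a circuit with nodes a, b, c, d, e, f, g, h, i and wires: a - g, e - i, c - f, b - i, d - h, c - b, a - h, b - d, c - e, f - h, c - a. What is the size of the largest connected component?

9

Starting from a we can reach a, b, c, d, e, f, g, h, i. That is one component of size 9.
The largest has 9 vertices.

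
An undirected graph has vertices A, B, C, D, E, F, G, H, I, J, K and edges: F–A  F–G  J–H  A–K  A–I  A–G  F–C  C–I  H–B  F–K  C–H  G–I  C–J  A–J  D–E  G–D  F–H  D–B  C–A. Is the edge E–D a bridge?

Yes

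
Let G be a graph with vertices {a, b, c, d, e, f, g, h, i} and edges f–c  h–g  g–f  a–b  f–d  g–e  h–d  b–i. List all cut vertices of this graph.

b, f, g

Removing b increases the component count from 2 to 3, so b is a cut vertex.
Removing f increases the component count from 2 to 3, so f is a cut vertex.
Removing g increases the component count from 2 to 3, so g is a cut vertex.
By contrast removing h leaves 2 components; it is not a cut vertex. No other vertex is a cut vertex either.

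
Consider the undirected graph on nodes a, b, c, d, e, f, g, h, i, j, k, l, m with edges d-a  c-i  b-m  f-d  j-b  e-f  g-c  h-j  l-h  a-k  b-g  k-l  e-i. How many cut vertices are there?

Removing b increases the component count from 1 to 2, so b is a cut vertex.
By contrast removing e leaves 1 component; it is not a cut vertex. No other vertex is a cut vertex either.

1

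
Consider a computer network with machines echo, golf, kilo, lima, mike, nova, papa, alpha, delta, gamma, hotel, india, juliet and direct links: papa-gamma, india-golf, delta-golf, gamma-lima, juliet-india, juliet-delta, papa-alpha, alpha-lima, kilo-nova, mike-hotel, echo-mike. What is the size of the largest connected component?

4

Starting from kilo we can reach kilo, nova. That is one component of size 2.
Starting from echo we can reach echo, mike, hotel. That is one component of size 3.
Starting from golf we can reach golf, delta, india, juliet. That is one component of size 4.
Starting from lima we can reach lima, papa, alpha, gamma. That is one component of size 4.
The largest has 4 vertices.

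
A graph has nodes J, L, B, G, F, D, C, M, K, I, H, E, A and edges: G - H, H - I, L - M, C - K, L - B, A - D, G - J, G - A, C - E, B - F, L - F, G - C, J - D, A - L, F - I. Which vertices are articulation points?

C, G, L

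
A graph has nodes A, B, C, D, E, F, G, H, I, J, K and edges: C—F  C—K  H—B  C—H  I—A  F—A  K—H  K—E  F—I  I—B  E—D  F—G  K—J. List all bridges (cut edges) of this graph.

The edges on the cycle C-K-H-B-I-F-C are not bridges since each lies on that cycle.
But removing F—G disconnects F from G; removing E—D disconnects E from D; removing E—K disconnects E from K; removing J—K disconnects J from K — these are bridges.

D-E, E-K, F-G, J-K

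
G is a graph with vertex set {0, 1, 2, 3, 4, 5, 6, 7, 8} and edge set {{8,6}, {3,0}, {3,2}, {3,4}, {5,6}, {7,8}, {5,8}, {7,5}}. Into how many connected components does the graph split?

3

1 is isolated — a component by itself.
Starting from 5 we can reach 5, 6, 7, 8. That is one component of size 4.
Starting from 0 we can reach 0, 2, 3, 4. That is one component of size 4.
Total: 3 components.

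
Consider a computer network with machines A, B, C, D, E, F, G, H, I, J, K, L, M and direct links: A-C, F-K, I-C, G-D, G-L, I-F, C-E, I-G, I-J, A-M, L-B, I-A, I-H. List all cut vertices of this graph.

A, C, F, G, I, L

Removing A increases the component count from 1 to 2, so A is a cut vertex.
Removing C increases the component count from 1 to 2, so C is a cut vertex.
Removing F increases the component count from 1 to 2, so F is a cut vertex.
Likewise G, I, L are cut vertices.
By contrast removing K leaves 1 component; it is not a cut vertex. No other vertex is a cut vertex either.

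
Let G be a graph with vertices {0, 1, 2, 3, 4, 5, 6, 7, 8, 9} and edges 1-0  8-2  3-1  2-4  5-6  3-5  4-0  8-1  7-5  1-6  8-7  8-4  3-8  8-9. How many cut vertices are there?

1

Removing 8 increases the component count from 1 to 2, so 8 is a cut vertex.
By contrast removing 0 leaves 1 component; it is not a cut vertex. No other vertex is a cut vertex either.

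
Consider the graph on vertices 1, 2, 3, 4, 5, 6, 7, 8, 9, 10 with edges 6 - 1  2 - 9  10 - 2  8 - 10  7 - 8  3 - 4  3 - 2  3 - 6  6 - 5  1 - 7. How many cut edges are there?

3

The edges on the cycle 3-6-1-7-8-10-2-3 are not bridges since each lies on that cycle.
But removing 9 - 2 disconnects 9 from 2; removing 6 - 5 disconnects 6 from 5; removing 3 - 4 disconnects 3 from 4 — these are bridges.
That makes 3 bridges.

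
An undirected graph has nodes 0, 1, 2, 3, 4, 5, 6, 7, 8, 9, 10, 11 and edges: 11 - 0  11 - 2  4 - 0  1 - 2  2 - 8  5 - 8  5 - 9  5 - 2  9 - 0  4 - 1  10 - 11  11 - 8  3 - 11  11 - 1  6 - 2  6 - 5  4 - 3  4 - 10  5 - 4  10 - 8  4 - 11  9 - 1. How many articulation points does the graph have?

0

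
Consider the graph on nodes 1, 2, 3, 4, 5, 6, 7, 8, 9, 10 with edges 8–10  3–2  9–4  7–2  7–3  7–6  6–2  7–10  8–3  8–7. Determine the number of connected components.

4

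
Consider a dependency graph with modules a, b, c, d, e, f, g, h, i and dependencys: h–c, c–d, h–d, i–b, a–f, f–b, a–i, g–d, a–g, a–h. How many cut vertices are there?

1

Removing a increases the component count from 2 to 3, so a is a cut vertex.
By contrast removing g leaves 2 components; it is not a cut vertex. No other vertex is a cut vertex either.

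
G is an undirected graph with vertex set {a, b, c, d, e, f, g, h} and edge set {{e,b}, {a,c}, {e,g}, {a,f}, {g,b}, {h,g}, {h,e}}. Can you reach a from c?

From c we can reach a, c, f, which includes a.

Yes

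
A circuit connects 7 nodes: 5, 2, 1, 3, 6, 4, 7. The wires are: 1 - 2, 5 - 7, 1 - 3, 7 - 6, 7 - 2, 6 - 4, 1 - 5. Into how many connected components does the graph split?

1

Starting from 1 we can reach 1, 2, 3, 4, 5, 6, 7. That is one component of size 7.
Total: 1 component.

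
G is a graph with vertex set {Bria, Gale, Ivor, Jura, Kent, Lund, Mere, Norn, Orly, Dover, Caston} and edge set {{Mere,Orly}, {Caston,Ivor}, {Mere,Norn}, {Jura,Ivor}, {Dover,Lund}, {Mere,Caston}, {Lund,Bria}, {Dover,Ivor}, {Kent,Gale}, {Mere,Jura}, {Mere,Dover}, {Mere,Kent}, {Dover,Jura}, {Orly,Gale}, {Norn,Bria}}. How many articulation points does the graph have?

Removing Mere increases the component count from 1 to 2, so Mere is a cut vertex.
By contrast removing Jura leaves 1 component; it is not a cut vertex. No other vertex is a cut vertex either.

1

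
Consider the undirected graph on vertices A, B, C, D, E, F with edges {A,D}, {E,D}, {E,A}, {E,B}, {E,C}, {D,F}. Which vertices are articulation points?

Removing D increases the component count from 1 to 2, so D is a cut vertex.
Removing E increases the component count from 1 to 3, so E is a cut vertex.
By contrast removing B leaves 1 component; it is not a cut vertex. No other vertex is a cut vertex either.

D, E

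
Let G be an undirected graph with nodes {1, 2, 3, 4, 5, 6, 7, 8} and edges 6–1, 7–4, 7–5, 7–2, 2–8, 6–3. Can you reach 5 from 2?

From 2 we can reach 2, 4, 5, 7, 8, which includes 5.

Yes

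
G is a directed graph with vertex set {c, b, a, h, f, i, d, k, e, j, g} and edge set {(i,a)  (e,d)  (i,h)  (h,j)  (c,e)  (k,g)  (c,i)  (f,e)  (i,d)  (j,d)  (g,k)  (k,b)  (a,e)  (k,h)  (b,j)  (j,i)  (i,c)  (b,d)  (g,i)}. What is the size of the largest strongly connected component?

{c, h, i, j} are all mutually reachable — one SCC of size 4.
{g, k} are all mutually reachable — one SCC of size 2.
{a} is an SCC by itself.
{d} is an SCC by itself.
{b} is an SCC by itself.
(and 2 more singleton SCCs)
The largest has 4 vertices.

4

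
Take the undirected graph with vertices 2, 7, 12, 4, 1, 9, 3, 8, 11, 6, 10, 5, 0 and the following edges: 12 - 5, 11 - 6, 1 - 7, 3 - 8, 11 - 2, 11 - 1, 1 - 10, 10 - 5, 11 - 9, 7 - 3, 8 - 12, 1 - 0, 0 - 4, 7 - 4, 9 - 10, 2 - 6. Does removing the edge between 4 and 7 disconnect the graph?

No

After removing 4 - 7, the path 4-0-1-7 still connects them, so the edge is not a bridge.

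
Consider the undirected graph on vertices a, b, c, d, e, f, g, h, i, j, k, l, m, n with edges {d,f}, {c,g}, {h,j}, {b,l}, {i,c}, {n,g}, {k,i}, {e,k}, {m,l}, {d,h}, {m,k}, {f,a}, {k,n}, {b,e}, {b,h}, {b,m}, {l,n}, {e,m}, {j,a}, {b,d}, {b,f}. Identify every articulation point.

Removing b increases the component count from 1 to 2, so b is a cut vertex.
By contrast removing h leaves 1 component; it is not a cut vertex. No other vertex is a cut vertex either.

b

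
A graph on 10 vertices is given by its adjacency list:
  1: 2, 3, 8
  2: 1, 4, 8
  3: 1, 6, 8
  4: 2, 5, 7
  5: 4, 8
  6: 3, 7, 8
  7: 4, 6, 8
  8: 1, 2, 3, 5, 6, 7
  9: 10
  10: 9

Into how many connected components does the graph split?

Starting from 9 we can reach 9, 10. That is one component of size 2.
Starting from 1 we can reach 1, 2, 3, 4, 5, 6, 7, 8. That is one component of size 8.
Total: 2 components.

2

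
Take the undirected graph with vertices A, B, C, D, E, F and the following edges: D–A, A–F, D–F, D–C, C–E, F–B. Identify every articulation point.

Removing C increases the component count from 1 to 2, so C is a cut vertex.
Removing D increases the component count from 1 to 2, so D is a cut vertex.
Removing F increases the component count from 1 to 2, so F is a cut vertex.
By contrast removing A leaves 1 component; it is not a cut vertex. No other vertex is a cut vertex either.

C, D, F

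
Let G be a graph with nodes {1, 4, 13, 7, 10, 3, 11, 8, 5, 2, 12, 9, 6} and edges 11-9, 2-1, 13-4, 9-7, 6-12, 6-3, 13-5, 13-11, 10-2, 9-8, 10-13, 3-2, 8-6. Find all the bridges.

1-2, 12-6, 13-4, 13-5, 7-9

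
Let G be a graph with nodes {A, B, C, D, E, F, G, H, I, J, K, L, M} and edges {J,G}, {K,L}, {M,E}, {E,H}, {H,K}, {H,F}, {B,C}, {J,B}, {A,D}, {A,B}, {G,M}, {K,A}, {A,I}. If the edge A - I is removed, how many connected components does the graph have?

Before removal there is 1 component.
A - I is a bridge — removing it separates A's side from I's side.
After removal: 2 components.

2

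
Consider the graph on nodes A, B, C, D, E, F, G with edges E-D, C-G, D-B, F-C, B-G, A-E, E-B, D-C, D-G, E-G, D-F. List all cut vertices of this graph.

E

Removing E increases the component count from 1 to 2, so E is a cut vertex.
By contrast removing B leaves 1 component; it is not a cut vertex. No other vertex is a cut vertex either.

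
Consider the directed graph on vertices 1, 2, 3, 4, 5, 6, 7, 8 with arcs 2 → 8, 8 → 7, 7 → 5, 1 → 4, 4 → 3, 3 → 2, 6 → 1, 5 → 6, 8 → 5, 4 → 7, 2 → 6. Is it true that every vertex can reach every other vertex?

From 4 we can reach every vertex (1, 2, 3, 4, 5, 6, 7, 8), and every vertex can reach 4 (1, 2, 3, 4, 5, 6, 7, 8). So the whole graph is one strongly connected component.

Yes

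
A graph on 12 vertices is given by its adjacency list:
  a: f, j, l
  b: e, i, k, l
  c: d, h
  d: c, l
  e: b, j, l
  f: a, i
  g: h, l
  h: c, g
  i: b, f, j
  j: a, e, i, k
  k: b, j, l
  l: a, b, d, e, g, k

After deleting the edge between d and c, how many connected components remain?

1

d and c are still connected via d-l-g-h-c, so the component count stays at 1.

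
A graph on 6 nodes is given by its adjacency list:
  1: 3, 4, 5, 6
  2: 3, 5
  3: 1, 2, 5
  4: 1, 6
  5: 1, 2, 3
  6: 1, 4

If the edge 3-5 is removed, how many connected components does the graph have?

3 and 5 are still connected via 3-1-5, so the component count stays at 1.

1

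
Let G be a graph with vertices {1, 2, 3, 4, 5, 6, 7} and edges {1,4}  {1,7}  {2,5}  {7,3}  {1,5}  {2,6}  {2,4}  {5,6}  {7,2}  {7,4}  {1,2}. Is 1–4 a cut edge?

After removing 1–4, the path 1-7-4 still connects them, so the edge is not a bridge.

No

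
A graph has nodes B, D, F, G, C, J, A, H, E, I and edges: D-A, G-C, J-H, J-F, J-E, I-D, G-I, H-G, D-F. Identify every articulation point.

D, G, J

Removing D increases the component count from 2 to 3, so D is a cut vertex.
Removing G increases the component count from 2 to 3, so G is a cut vertex.
Removing J increases the component count from 2 to 3, so J is a cut vertex.
By contrast removing E leaves 2 components; it is not a cut vertex. No other vertex is a cut vertex either.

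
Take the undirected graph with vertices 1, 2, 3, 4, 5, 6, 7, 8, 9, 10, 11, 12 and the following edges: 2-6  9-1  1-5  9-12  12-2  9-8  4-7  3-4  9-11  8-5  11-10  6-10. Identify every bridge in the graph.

The edges on the cycle 9-12-2-6-10-11-9 are not bridges since each lies on that cycle.
But removing 4-7 disconnects 4 from 7; removing 3-4 disconnects 3 from 4 — these are bridges.

3-4, 4-7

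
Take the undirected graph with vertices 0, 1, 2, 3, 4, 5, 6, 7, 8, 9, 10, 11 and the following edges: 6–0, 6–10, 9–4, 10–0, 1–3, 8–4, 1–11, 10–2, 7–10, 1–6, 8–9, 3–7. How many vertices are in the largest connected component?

5 is isolated — a component by itself.
Starting from 4 we can reach 4, 8, 9. That is one component of size 3.
Starting from 0 we can reach 0, 1, 2, 3, 6, 7, 10, 11. That is one component of size 8.
The largest has 8 vertices.

8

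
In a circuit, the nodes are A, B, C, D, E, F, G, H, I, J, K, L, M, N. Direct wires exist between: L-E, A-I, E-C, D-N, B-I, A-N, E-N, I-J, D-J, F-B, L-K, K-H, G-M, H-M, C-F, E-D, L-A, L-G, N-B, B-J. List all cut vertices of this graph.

Removing L increases the component count from 1 to 2, so L is a cut vertex.
By contrast removing G leaves 1 component; it is not a cut vertex. No other vertex is a cut vertex either.

L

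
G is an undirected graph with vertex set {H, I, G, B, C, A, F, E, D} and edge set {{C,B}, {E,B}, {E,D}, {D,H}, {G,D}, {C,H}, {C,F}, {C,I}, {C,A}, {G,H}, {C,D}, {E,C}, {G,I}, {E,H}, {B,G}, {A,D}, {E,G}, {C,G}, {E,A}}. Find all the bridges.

C-F

The edges on the cycle E-C-G-D-E are not bridges since each lies on that cycle.
But removing F–C disconnects F from C — this is a bridge.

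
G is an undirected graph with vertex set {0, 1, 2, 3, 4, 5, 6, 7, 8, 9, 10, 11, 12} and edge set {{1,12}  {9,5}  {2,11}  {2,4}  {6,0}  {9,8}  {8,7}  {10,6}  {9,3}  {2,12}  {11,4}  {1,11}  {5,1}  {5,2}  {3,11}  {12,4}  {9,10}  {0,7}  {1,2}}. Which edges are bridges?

none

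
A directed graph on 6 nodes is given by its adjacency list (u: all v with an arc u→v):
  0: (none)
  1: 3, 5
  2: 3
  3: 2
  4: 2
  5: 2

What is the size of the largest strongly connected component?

{2, 3} are all mutually reachable — one SCC of size 2.
{5} is an SCC by itself.
{1} is an SCC by itself.
{4} is an SCC by itself.
{0} is an SCC by itself.
The largest has 2 vertices.

2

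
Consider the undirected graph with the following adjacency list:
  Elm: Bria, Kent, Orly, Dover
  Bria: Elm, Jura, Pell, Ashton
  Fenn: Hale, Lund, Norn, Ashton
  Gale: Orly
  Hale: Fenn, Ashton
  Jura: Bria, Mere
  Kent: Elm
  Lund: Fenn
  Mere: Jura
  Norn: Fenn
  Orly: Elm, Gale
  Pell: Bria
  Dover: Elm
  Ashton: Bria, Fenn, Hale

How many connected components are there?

1

Starting from Elm we can reach Elm, Bria, Fenn, Gale, Hale, Jura, Kent, Lund, Mere, Norn, Orly, Pell, Dover, Ashton. That is one component of size 14.
Total: 1 component.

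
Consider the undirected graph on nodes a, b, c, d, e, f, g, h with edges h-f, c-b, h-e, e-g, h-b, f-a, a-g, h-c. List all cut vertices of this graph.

Removing h increases the component count from 2 to 3, so h is a cut vertex.
By contrast removing b leaves 2 components; it is not a cut vertex. No other vertex is a cut vertex either.

h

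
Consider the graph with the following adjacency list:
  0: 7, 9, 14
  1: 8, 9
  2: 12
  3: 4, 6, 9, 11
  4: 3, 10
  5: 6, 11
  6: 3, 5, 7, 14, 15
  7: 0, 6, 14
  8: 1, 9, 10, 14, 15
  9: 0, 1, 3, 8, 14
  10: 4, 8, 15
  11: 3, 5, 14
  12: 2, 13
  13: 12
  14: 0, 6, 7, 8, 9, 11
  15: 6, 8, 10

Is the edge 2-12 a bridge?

Yes

Removing 2-12 leaves no path between 2 and 12: the component count goes from 2 to 3. So it is a bridge.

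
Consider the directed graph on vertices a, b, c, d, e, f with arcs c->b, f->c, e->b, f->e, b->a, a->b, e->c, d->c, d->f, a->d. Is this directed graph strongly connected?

Yes

From b we can reach every vertex (a, b, c, d, e, f), and every vertex can reach b (a, b, c, d, e, f). So the whole graph is one strongly connected component.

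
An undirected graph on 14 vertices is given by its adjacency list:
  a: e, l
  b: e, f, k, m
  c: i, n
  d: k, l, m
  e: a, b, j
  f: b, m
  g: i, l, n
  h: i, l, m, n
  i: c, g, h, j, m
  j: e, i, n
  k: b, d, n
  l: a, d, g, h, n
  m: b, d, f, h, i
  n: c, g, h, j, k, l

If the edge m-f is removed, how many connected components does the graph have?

m and f are still connected via m-b-f, so the component count stays at 1.

1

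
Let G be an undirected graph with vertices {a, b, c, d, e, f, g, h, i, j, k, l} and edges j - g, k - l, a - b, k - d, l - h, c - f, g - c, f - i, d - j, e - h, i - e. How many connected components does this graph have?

2

Starting from a we can reach a, b. That is one component of size 2.
Starting from c we can reach c, d, e, f, g, h, i, j, k, l. That is one component of size 10.
Total: 2 components.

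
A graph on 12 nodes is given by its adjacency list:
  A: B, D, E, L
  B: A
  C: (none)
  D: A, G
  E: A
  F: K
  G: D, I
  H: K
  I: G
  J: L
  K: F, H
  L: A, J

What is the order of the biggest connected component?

8

C is isolated — a component by itself.
Starting from F we can reach F, H, K. That is one component of size 3.
Starting from A we can reach A, B, D, E, G, I, J, L. That is one component of size 8.
The largest has 8 vertices.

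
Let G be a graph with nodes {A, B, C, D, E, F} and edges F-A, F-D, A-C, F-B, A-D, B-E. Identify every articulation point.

Removing A increases the component count from 1 to 2, so A is a cut vertex.
Removing B increases the component count from 1 to 2, so B is a cut vertex.
Removing F increases the component count from 1 to 2, so F is a cut vertex.
By contrast removing C leaves 1 component; it is not a cut vertex. No other vertex is a cut vertex either.

A, B, F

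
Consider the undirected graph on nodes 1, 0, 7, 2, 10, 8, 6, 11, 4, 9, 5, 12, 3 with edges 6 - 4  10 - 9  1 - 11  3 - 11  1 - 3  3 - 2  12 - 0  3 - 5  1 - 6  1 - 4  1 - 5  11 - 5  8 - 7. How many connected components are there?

Starting from 9 we can reach 9, 10. That is one component of size 2.
Starting from 7 we can reach 7, 8. That is one component of size 2.
Starting from 0 we can reach 0, 12. That is one component of size 2.
Starting from 1 we can reach 1, 2, 3, 4, 5, 6, 11. That is one component of size 7.
Total: 4 components.

4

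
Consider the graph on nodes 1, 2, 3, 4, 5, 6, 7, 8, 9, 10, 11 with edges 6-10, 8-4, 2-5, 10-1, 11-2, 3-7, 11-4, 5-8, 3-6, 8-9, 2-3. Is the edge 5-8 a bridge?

No

After removing 5-8, the path 5-2-11-4-8 still connects them, so the edge is not a bridge.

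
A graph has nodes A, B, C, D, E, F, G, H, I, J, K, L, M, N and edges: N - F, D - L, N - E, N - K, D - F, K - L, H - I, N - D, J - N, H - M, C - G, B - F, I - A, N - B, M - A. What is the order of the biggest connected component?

Starting from C we can reach C, G. That is one component of size 2.
Starting from A we can reach A, H, I, M. That is one component of size 4.
Starting from B we can reach B, D, E, F, J, K, L, N. That is one component of size 8.
The largest has 8 vertices.

8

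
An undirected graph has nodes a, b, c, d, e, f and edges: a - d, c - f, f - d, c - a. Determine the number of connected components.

3

e is isolated — a component by itself.
b is isolated — a component by itself.
Starting from a we can reach a, c, d, f. That is one component of size 4.
Total: 3 components.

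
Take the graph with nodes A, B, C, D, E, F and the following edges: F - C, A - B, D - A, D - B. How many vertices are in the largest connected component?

E is isolated — a component by itself.
Starting from C we can reach C, F. That is one component of size 2.
Starting from A we can reach A, B, D. That is one component of size 3.
The largest has 3 vertices.

3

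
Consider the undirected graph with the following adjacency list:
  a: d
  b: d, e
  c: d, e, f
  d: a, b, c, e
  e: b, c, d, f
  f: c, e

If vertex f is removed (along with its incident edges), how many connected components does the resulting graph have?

With f gone, the remaining components are: {a, b, c, d, e}.
That is 1 component.

1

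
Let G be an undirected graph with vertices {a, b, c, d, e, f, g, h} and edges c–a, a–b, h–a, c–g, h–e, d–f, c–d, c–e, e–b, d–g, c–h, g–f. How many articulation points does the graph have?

1

Removing c increases the component count from 1 to 2, so c is a cut vertex.
By contrast removing g leaves 1 component; it is not a cut vertex. No other vertex is a cut vertex either.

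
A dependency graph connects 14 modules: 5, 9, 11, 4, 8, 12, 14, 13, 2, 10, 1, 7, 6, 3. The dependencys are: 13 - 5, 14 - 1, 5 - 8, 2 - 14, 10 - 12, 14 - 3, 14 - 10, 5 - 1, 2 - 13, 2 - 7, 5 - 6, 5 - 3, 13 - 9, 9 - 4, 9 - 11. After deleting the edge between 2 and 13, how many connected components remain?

1

2 and 13 are still connected via 2-14-3-5-13, so the component count stays at 1.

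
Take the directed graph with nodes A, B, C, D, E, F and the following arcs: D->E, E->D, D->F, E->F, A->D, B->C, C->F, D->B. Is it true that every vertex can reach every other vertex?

There is no directed path from D to A, so the graph is not strongly connected.

No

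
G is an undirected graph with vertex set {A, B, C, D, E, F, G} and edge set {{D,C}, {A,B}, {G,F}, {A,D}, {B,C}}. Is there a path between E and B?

No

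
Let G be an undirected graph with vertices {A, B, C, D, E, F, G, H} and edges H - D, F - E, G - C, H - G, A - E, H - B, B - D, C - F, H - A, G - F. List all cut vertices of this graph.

H

Removing H increases the component count from 1 to 2, so H is a cut vertex.
By contrast removing E leaves 1 component; it is not a cut vertex. No other vertex is a cut vertex either.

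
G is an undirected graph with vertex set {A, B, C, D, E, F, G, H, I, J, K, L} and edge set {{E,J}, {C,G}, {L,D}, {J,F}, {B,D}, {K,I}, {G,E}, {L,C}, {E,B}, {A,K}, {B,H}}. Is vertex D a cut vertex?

Deleting D leaves 2 components (was 2), so D is not a cut vertex.

No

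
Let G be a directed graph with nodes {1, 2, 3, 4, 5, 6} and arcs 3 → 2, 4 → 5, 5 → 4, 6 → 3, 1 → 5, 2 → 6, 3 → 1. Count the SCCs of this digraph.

{2, 3, 6} are all mutually reachable — one SCC of size 3.
{4, 5} are all mutually reachable — one SCC of size 2.
{1} is an SCC by itself.
That gives 3 strongly connected components.

3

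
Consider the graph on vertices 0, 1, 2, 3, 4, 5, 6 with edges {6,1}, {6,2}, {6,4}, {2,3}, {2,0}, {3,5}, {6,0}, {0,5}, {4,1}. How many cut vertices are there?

Removing 6 increases the component count from 1 to 2, so 6 is a cut vertex.
By contrast removing 0 leaves 1 component; it is not a cut vertex. No other vertex is a cut vertex either.

1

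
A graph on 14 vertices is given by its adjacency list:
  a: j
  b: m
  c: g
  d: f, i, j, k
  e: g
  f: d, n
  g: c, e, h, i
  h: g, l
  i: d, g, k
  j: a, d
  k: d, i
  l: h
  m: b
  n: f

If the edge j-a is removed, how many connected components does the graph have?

3

Before removal there are 2 components.
j-a is a bridge — removing it separates j's side from a's side.
After removal: 3 components.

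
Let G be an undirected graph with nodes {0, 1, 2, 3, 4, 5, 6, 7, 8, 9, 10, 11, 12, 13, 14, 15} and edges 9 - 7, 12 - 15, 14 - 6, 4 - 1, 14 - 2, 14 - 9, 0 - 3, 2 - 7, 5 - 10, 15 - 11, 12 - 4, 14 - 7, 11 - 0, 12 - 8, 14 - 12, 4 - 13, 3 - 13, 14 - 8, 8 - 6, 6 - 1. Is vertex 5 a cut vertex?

Deleting 5 leaves 2 components (was 2), so 5 is not a cut vertex.

No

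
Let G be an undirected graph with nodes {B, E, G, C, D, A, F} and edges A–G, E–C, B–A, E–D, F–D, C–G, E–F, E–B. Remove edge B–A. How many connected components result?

1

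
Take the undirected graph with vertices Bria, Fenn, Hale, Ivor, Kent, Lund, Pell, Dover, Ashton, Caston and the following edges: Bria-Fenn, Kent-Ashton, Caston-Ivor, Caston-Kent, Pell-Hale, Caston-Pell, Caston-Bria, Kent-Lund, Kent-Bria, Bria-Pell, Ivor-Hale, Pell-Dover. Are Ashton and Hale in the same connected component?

Yes

From Ashton we can reach Bria, Fenn, Hale, Ivor, Kent, Lund, Pell, Dover, Ashton, Caston, which includes Hale.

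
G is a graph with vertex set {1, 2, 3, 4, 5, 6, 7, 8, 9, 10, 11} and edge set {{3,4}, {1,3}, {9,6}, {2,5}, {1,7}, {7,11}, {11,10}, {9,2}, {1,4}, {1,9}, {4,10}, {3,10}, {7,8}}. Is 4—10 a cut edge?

After removing 4—10, the path 4-3-10 still connects them, so the edge is not a bridge.

No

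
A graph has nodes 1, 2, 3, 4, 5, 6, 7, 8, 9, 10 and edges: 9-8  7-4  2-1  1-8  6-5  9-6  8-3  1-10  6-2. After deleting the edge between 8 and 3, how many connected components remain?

Before removal there are 2 components.
8-3 is a bridge — removing it separates 8's side from 3's side.
After removal: 3 components.

3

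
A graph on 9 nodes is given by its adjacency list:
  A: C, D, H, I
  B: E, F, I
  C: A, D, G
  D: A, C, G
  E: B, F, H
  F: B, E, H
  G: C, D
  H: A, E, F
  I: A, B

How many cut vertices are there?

1

Removing A increases the component count from 1 to 2, so A is a cut vertex.
By contrast removing H leaves 1 component; it is not a cut vertex. No other vertex is a cut vertex either.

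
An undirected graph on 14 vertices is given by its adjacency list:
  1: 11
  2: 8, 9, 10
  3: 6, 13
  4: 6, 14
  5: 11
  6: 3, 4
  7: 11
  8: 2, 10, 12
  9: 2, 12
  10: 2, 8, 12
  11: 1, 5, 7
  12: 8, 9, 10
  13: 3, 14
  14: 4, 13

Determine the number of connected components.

Starting from 1 we can reach 1, 5, 7, 11. That is one component of size 4.
Starting from 3 we can reach 3, 4, 6, 13, 14. That is one component of size 5.
Starting from 2 we can reach 2, 8, 9, 10, 12. That is one component of size 5.
Total: 3 components.

3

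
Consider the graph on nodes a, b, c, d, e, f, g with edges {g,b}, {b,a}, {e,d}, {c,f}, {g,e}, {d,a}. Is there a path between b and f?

No

The component containing b is {a, b, d, e, g}, and f is not in it.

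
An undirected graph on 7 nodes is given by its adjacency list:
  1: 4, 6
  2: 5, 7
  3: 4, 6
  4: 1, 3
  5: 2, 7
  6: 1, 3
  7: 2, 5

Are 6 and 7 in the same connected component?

No

The component containing 6 is {1, 3, 4, 6}, and 7 is not in it.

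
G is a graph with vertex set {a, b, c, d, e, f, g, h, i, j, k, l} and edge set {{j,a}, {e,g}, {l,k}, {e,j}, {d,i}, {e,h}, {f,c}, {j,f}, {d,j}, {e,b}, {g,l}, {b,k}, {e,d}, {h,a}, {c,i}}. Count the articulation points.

1

Removing e increases the component count from 1 to 2, so e is a cut vertex.
By contrast removing h leaves 1 component; it is not a cut vertex. No other vertex is a cut vertex either.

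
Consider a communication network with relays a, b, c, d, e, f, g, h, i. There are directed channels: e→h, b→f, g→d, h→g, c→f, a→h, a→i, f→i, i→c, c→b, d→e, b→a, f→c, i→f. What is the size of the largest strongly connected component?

5

{a, b, c, f, i} are all mutually reachable — one SCC of size 5.
{d, e, g, h} are all mutually reachable — one SCC of size 4.
The largest has 5 vertices.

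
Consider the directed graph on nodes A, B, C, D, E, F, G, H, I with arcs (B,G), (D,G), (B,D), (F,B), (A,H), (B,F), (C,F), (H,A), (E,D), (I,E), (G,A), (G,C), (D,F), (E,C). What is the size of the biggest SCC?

{B, C, D, F, G} are all mutually reachable — one SCC of size 5.
{A, H} are all mutually reachable — one SCC of size 2.
{E} is an SCC by itself.
{I} is an SCC by itself.
The largest has 5 vertices.

5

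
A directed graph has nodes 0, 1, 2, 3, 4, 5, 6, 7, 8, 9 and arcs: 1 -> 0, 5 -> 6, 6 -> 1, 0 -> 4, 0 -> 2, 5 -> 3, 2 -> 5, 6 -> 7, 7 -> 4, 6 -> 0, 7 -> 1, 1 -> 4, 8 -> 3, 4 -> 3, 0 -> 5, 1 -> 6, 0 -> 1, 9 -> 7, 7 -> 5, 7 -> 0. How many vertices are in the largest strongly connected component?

6

{0, 1, 2, 5, 6, 7} are all mutually reachable — one SCC of size 6.
{4} is an SCC by itself.
{8} is an SCC by itself.
{9} is an SCC by itself.
{3} is an SCC by itself.
The largest has 6 vertices.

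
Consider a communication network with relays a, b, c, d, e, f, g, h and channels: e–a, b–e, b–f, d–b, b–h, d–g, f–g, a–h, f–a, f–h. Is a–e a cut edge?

After removing a–e, the path a-f-b-e still connects them, so the edge is not a bridge.

No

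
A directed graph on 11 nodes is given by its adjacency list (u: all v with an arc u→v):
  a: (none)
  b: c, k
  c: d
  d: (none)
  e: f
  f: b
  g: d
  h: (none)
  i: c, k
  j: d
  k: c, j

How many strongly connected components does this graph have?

{a} is an SCC by itself.
{d} is an SCC by itself.
{f} is an SCC by itself.
{c} is an SCC by itself.
{j} is an SCC by itself.
(and 6 more singleton SCCs)
That gives 11 strongly connected components.

11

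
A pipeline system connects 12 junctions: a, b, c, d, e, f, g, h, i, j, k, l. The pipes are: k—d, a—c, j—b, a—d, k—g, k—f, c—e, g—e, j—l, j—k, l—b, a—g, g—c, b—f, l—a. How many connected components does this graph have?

3

i is isolated — a component by itself.
h is isolated — a component by itself.
Starting from a we can reach a, b, c, d, e, f, g, j, k, l. That is one component of size 10.
Total: 3 components.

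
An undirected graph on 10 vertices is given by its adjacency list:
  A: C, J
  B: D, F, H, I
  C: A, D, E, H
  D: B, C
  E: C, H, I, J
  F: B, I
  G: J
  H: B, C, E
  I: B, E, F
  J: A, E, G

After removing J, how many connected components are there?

With J gone, the remaining components are: {G}; {A, B, C, D, E, F, H, I}.
That is 2 components.

2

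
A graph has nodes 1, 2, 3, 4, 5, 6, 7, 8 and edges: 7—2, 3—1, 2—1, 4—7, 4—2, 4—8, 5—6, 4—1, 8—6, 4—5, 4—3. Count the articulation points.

1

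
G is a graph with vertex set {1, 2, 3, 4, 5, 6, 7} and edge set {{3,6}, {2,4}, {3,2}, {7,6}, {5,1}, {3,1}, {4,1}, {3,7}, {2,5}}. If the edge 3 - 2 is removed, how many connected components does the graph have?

1

3 and 2 are still connected via 3-1-4-2, so the component count stays at 1.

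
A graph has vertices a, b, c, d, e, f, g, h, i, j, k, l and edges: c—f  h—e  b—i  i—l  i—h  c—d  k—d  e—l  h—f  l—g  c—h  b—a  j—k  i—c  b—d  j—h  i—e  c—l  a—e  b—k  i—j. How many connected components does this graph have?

1

Starting from a we can reach a, b, c, d, e, f, g, h, i, j, k, l. That is one component of size 12.
Total: 1 component.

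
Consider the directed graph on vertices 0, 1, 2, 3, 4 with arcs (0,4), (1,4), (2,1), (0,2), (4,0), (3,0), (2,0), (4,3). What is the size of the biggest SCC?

5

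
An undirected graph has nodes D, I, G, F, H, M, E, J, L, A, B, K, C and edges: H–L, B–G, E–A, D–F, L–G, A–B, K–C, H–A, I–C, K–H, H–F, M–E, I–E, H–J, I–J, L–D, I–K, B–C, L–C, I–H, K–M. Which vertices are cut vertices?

Removing E, for instance, still leaves 1 component. No single vertex removal increases the component count — the graph has no articulation points.

none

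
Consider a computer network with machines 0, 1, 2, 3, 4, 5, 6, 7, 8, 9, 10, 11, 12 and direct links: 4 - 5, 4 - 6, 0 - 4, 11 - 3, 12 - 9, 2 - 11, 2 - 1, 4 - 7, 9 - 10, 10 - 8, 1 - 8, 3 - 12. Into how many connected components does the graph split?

Starting from 0 we can reach 0, 4, 5, 6, 7. That is one component of size 5.
Starting from 1 we can reach 1, 2, 3, 8, 9, 10, 11, 12. That is one component of size 8.
Total: 2 components.

2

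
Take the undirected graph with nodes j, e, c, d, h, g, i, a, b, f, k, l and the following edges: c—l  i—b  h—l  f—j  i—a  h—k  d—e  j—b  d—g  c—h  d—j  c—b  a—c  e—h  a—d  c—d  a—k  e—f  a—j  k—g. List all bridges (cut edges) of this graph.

The edges on the cycle c-d-e-f-j-b-c are not bridges since each lies on that cycle.
Every edge lies on some cycle, so there are no bridges.

none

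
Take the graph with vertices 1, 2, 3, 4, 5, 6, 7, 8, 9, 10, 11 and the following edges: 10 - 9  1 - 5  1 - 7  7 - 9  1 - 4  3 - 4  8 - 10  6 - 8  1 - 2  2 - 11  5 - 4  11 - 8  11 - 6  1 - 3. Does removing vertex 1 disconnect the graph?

Yes

Deleting 1 raises the number of components from 1 to 2, so 1 is a cut vertex.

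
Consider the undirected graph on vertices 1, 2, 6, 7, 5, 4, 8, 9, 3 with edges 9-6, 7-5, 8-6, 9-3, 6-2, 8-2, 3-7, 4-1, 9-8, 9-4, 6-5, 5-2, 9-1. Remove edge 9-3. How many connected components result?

9 and 3 are still connected via 9-6-5-7-3, so the component count stays at 1.

1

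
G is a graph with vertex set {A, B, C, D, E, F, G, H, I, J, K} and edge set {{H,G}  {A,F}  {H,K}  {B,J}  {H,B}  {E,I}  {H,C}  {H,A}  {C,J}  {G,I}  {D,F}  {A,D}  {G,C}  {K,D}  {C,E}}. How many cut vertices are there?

1

Removing H increases the component count from 1 to 2, so H is a cut vertex.
By contrast removing J leaves 1 component; it is not a cut vertex. No other vertex is a cut vertex either.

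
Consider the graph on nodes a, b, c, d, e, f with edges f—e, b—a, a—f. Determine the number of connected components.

d is isolated — a component by itself.
c is isolated — a component by itself.
Starting from a we can reach a, b, e, f. That is one component of size 4.
Total: 3 components.

3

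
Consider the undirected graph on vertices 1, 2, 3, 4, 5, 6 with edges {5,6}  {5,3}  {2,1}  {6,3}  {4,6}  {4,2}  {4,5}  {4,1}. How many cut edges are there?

0

The edges on the cycle 4-2-1-4 are not bridges since each lies on that cycle.
Every edge lies on some cycle, so there are no bridges.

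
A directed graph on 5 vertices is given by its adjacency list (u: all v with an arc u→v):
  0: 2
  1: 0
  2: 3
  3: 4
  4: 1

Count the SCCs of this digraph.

{0, 1, 2, 3, 4} are all mutually reachable — one SCC of size 5.
That gives 1 strongly connected component.

1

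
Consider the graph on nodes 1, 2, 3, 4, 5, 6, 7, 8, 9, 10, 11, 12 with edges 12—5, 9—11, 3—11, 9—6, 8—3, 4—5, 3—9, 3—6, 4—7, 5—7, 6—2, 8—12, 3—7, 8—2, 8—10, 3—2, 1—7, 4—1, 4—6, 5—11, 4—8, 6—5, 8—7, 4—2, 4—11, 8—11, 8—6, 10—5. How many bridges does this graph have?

The edges on the cycle 4-8-12-5-11-4 are not bridges since each lies on that cycle.
Every edge lies on some cycle, so there are no bridges.

0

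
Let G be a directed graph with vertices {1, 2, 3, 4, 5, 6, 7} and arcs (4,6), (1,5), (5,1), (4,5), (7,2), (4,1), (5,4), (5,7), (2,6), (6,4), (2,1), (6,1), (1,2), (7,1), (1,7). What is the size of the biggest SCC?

6

{1, 2, 4, 5, 6, 7} are all mutually reachable — one SCC of size 6.
{3} is an SCC by itself.
The largest has 6 vertices.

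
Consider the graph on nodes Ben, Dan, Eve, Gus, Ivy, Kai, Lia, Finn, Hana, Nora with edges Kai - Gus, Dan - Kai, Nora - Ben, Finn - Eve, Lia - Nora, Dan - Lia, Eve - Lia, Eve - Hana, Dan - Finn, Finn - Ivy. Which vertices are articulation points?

Removing Dan increases the component count from 1 to 2, so Dan is a cut vertex.
Removing Eve increases the component count from 1 to 2, so Eve is a cut vertex.
Removing Kai increases the component count from 1 to 2, so Kai is a cut vertex.
Likewise Lia, Finn, Nora are cut vertices.
By contrast removing Hana leaves 1 component; it is not a cut vertex. No other vertex is a cut vertex either.

Dan, Eve, Kai, Lia, Finn, Nora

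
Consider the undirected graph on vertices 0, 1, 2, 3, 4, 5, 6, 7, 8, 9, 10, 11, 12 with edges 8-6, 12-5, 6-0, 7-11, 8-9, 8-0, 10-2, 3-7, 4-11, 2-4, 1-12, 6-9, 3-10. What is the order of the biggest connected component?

6

Starting from 1 we can reach 1, 5, 12. That is one component of size 3.
Starting from 0 we can reach 0, 6, 8, 9. That is one component of size 4.
Starting from 2 we can reach 2, 3, 4, 7, 10, 11. That is one component of size 6.
The largest has 6 vertices.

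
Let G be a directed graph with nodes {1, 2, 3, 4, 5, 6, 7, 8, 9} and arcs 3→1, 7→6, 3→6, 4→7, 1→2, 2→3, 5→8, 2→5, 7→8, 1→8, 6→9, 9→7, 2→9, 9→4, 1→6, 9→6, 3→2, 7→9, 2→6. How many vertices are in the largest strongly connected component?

4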